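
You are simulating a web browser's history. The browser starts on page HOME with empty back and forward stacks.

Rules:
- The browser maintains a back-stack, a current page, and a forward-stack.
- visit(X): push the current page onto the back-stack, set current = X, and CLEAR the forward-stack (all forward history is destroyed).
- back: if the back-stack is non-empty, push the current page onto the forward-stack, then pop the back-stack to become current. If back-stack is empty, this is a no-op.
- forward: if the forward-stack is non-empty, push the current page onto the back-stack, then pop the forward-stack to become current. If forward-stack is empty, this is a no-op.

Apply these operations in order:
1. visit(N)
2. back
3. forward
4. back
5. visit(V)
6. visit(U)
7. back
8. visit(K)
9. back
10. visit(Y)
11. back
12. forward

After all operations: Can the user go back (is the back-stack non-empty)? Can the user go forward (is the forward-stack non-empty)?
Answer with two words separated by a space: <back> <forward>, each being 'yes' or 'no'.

After 1 (visit(N)): cur=N back=1 fwd=0
After 2 (back): cur=HOME back=0 fwd=1
After 3 (forward): cur=N back=1 fwd=0
After 4 (back): cur=HOME back=0 fwd=1
After 5 (visit(V)): cur=V back=1 fwd=0
After 6 (visit(U)): cur=U back=2 fwd=0
After 7 (back): cur=V back=1 fwd=1
After 8 (visit(K)): cur=K back=2 fwd=0
After 9 (back): cur=V back=1 fwd=1
After 10 (visit(Y)): cur=Y back=2 fwd=0
After 11 (back): cur=V back=1 fwd=1
After 12 (forward): cur=Y back=2 fwd=0

Answer: yes no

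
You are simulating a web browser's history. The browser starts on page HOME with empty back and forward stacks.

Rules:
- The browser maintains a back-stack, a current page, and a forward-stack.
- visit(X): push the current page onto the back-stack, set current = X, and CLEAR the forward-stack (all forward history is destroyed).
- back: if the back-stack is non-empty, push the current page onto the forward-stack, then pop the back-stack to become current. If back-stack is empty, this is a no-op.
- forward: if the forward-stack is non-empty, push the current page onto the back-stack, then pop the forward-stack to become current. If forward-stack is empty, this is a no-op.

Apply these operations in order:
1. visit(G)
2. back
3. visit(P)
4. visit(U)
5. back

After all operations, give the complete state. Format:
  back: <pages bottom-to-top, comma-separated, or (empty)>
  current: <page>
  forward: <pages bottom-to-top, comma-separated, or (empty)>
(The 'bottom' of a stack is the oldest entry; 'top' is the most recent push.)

Answer: back: HOME
current: P
forward: U

Derivation:
After 1 (visit(G)): cur=G back=1 fwd=0
After 2 (back): cur=HOME back=0 fwd=1
After 3 (visit(P)): cur=P back=1 fwd=0
After 4 (visit(U)): cur=U back=2 fwd=0
After 5 (back): cur=P back=1 fwd=1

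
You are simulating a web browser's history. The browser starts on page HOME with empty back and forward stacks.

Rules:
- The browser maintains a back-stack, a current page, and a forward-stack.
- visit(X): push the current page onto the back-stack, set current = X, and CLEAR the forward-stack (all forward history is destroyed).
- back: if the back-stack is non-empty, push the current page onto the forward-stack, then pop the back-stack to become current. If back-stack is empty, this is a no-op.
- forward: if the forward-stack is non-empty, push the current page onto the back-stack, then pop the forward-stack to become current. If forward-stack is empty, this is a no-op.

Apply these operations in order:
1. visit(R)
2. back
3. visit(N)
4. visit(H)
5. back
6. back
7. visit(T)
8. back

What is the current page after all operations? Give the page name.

After 1 (visit(R)): cur=R back=1 fwd=0
After 2 (back): cur=HOME back=0 fwd=1
After 3 (visit(N)): cur=N back=1 fwd=0
After 4 (visit(H)): cur=H back=2 fwd=0
After 5 (back): cur=N back=1 fwd=1
After 6 (back): cur=HOME back=0 fwd=2
After 7 (visit(T)): cur=T back=1 fwd=0
After 8 (back): cur=HOME back=0 fwd=1

Answer: HOME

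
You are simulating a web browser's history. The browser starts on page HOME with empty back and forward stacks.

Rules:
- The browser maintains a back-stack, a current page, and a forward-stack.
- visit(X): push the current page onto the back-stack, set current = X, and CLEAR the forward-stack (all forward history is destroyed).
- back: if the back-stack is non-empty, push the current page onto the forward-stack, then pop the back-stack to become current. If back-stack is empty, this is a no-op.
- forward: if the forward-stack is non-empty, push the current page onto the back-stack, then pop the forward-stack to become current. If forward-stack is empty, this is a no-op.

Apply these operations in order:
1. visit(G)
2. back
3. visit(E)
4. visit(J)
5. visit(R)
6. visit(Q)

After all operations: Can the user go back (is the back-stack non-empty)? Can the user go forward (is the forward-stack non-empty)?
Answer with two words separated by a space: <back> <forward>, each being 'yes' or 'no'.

After 1 (visit(G)): cur=G back=1 fwd=0
After 2 (back): cur=HOME back=0 fwd=1
After 3 (visit(E)): cur=E back=1 fwd=0
After 4 (visit(J)): cur=J back=2 fwd=0
After 5 (visit(R)): cur=R back=3 fwd=0
After 6 (visit(Q)): cur=Q back=4 fwd=0

Answer: yes no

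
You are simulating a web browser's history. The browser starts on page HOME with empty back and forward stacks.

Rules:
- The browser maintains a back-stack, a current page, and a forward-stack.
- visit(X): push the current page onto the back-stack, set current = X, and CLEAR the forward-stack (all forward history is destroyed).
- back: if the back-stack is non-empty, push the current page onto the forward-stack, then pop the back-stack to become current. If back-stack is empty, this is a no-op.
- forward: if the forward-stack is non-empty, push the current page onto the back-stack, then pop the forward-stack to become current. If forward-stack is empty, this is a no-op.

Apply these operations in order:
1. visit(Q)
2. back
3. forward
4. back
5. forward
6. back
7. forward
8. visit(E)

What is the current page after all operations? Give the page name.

After 1 (visit(Q)): cur=Q back=1 fwd=0
After 2 (back): cur=HOME back=0 fwd=1
After 3 (forward): cur=Q back=1 fwd=0
After 4 (back): cur=HOME back=0 fwd=1
After 5 (forward): cur=Q back=1 fwd=0
After 6 (back): cur=HOME back=0 fwd=1
After 7 (forward): cur=Q back=1 fwd=0
After 8 (visit(E)): cur=E back=2 fwd=0

Answer: E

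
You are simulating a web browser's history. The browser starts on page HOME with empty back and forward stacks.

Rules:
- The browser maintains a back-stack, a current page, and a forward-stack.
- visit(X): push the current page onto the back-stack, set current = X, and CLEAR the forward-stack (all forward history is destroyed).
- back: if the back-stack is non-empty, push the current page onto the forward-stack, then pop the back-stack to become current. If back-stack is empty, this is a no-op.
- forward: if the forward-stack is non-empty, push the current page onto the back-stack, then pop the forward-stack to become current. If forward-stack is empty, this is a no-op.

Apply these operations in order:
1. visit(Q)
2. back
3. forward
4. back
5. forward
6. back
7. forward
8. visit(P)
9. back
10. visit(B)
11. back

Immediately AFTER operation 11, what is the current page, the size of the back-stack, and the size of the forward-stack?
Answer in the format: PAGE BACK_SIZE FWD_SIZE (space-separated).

After 1 (visit(Q)): cur=Q back=1 fwd=0
After 2 (back): cur=HOME back=0 fwd=1
After 3 (forward): cur=Q back=1 fwd=0
After 4 (back): cur=HOME back=0 fwd=1
After 5 (forward): cur=Q back=1 fwd=0
After 6 (back): cur=HOME back=0 fwd=1
After 7 (forward): cur=Q back=1 fwd=0
After 8 (visit(P)): cur=P back=2 fwd=0
After 9 (back): cur=Q back=1 fwd=1
After 10 (visit(B)): cur=B back=2 fwd=0
After 11 (back): cur=Q back=1 fwd=1

Q 1 1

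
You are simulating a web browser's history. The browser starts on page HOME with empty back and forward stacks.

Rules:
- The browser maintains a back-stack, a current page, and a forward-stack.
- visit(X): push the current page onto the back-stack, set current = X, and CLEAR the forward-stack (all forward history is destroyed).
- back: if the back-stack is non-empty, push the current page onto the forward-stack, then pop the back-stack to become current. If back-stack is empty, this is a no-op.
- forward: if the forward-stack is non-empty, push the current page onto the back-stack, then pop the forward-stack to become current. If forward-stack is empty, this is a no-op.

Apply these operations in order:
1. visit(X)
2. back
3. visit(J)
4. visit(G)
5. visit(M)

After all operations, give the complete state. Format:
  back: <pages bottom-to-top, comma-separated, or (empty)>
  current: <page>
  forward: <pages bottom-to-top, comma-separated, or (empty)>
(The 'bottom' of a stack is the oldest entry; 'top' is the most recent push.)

Answer: back: HOME,J,G
current: M
forward: (empty)

Derivation:
After 1 (visit(X)): cur=X back=1 fwd=0
After 2 (back): cur=HOME back=0 fwd=1
After 3 (visit(J)): cur=J back=1 fwd=0
After 4 (visit(G)): cur=G back=2 fwd=0
After 5 (visit(M)): cur=M back=3 fwd=0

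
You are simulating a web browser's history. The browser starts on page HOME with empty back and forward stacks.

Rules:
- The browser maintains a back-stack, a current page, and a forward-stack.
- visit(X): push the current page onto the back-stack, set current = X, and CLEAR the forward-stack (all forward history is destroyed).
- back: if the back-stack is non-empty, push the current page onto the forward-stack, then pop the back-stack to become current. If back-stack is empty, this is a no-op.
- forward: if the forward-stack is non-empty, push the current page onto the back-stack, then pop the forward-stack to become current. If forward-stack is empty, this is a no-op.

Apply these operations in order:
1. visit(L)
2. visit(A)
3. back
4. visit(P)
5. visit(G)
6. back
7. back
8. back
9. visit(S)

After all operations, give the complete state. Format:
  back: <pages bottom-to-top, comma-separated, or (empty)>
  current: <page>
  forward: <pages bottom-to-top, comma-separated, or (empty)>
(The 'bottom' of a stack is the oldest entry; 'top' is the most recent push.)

After 1 (visit(L)): cur=L back=1 fwd=0
After 2 (visit(A)): cur=A back=2 fwd=0
After 3 (back): cur=L back=1 fwd=1
After 4 (visit(P)): cur=P back=2 fwd=0
After 5 (visit(G)): cur=G back=3 fwd=0
After 6 (back): cur=P back=2 fwd=1
After 7 (back): cur=L back=1 fwd=2
After 8 (back): cur=HOME back=0 fwd=3
After 9 (visit(S)): cur=S back=1 fwd=0

Answer: back: HOME
current: S
forward: (empty)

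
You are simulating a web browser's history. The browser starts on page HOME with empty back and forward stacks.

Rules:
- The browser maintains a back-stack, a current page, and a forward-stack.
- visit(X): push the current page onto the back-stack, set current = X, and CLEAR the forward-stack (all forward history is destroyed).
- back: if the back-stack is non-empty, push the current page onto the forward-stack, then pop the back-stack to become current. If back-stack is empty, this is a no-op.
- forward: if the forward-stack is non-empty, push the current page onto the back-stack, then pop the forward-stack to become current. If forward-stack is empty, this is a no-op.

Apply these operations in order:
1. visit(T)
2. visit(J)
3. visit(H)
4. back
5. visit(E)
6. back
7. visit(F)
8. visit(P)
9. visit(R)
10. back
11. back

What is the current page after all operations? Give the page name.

Answer: F

Derivation:
After 1 (visit(T)): cur=T back=1 fwd=0
After 2 (visit(J)): cur=J back=2 fwd=0
After 3 (visit(H)): cur=H back=3 fwd=0
After 4 (back): cur=J back=2 fwd=1
After 5 (visit(E)): cur=E back=3 fwd=0
After 6 (back): cur=J back=2 fwd=1
After 7 (visit(F)): cur=F back=3 fwd=0
After 8 (visit(P)): cur=P back=4 fwd=0
After 9 (visit(R)): cur=R back=5 fwd=0
After 10 (back): cur=P back=4 fwd=1
After 11 (back): cur=F back=3 fwd=2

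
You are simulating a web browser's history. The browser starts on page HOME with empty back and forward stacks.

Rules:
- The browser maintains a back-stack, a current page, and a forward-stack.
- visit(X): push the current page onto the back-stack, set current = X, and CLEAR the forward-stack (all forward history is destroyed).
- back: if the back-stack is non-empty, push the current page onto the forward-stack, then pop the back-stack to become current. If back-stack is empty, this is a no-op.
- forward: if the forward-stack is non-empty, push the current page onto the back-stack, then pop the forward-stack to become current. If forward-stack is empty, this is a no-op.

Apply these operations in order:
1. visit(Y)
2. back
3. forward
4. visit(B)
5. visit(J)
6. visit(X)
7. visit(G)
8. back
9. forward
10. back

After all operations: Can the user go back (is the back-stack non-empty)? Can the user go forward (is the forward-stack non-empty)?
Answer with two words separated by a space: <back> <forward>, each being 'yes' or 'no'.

Answer: yes yes

Derivation:
After 1 (visit(Y)): cur=Y back=1 fwd=0
After 2 (back): cur=HOME back=0 fwd=1
After 3 (forward): cur=Y back=1 fwd=0
After 4 (visit(B)): cur=B back=2 fwd=0
After 5 (visit(J)): cur=J back=3 fwd=0
After 6 (visit(X)): cur=X back=4 fwd=0
After 7 (visit(G)): cur=G back=5 fwd=0
After 8 (back): cur=X back=4 fwd=1
After 9 (forward): cur=G back=5 fwd=0
After 10 (back): cur=X back=4 fwd=1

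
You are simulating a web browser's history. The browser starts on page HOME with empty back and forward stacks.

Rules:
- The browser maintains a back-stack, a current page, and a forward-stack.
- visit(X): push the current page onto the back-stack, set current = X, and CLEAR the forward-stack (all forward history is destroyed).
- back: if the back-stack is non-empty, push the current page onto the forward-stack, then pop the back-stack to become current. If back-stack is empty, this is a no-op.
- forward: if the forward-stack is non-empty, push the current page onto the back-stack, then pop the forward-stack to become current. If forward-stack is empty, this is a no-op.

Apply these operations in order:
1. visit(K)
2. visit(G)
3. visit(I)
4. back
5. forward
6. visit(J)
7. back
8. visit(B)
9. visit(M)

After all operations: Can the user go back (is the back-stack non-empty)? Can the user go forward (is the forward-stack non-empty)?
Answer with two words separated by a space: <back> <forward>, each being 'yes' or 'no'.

After 1 (visit(K)): cur=K back=1 fwd=0
After 2 (visit(G)): cur=G back=2 fwd=0
After 3 (visit(I)): cur=I back=3 fwd=0
After 4 (back): cur=G back=2 fwd=1
After 5 (forward): cur=I back=3 fwd=0
After 6 (visit(J)): cur=J back=4 fwd=0
After 7 (back): cur=I back=3 fwd=1
After 8 (visit(B)): cur=B back=4 fwd=0
After 9 (visit(M)): cur=M back=5 fwd=0

Answer: yes no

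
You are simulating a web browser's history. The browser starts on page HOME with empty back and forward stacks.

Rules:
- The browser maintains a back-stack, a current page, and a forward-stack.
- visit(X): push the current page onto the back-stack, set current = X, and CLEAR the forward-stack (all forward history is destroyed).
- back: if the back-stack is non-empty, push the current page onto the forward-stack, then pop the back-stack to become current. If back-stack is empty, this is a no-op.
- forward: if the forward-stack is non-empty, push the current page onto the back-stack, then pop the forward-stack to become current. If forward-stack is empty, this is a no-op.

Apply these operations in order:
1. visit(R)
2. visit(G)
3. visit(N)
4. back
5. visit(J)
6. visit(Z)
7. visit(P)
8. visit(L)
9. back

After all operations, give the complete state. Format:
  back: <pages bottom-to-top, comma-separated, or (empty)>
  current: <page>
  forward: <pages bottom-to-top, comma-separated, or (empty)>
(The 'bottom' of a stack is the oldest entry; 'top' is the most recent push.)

After 1 (visit(R)): cur=R back=1 fwd=0
After 2 (visit(G)): cur=G back=2 fwd=0
After 3 (visit(N)): cur=N back=3 fwd=0
After 4 (back): cur=G back=2 fwd=1
After 5 (visit(J)): cur=J back=3 fwd=0
After 6 (visit(Z)): cur=Z back=4 fwd=0
After 7 (visit(P)): cur=P back=5 fwd=0
After 8 (visit(L)): cur=L back=6 fwd=0
After 9 (back): cur=P back=5 fwd=1

Answer: back: HOME,R,G,J,Z
current: P
forward: L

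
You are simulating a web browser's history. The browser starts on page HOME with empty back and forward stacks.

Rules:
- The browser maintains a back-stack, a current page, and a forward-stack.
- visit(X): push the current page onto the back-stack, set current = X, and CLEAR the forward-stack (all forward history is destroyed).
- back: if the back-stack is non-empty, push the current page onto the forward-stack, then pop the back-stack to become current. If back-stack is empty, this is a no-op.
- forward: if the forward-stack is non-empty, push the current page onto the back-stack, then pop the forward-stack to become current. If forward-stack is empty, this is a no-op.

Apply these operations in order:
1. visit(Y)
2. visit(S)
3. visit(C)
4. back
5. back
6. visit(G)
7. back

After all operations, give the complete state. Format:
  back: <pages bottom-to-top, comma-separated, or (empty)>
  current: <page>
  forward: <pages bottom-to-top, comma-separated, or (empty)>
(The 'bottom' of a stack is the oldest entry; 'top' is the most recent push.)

Answer: back: HOME
current: Y
forward: G

Derivation:
After 1 (visit(Y)): cur=Y back=1 fwd=0
After 2 (visit(S)): cur=S back=2 fwd=0
After 3 (visit(C)): cur=C back=3 fwd=0
After 4 (back): cur=S back=2 fwd=1
After 5 (back): cur=Y back=1 fwd=2
After 6 (visit(G)): cur=G back=2 fwd=0
After 7 (back): cur=Y back=1 fwd=1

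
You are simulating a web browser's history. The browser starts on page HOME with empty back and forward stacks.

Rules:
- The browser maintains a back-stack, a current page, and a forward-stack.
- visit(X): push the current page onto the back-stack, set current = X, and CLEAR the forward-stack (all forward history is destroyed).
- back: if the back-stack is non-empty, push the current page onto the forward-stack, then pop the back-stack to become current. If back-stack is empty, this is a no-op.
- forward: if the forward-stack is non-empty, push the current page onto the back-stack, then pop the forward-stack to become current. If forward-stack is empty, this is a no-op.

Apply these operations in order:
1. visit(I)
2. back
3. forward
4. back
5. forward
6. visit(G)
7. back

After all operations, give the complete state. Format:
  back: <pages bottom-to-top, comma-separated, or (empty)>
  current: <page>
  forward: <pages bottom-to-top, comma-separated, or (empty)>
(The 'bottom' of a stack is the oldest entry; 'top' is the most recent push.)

Answer: back: HOME
current: I
forward: G

Derivation:
After 1 (visit(I)): cur=I back=1 fwd=0
After 2 (back): cur=HOME back=0 fwd=1
After 3 (forward): cur=I back=1 fwd=0
After 4 (back): cur=HOME back=0 fwd=1
After 5 (forward): cur=I back=1 fwd=0
After 6 (visit(G)): cur=G back=2 fwd=0
After 7 (back): cur=I back=1 fwd=1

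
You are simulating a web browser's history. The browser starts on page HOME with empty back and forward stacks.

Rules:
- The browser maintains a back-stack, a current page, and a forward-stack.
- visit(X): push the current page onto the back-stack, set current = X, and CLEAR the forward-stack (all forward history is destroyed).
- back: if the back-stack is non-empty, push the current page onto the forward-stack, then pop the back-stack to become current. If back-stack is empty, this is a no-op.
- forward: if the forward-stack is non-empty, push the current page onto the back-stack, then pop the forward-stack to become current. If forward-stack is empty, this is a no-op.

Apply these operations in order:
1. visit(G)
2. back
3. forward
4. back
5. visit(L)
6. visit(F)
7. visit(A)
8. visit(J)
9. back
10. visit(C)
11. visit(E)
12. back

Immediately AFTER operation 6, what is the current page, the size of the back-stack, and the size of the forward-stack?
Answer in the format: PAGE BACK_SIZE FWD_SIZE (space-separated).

After 1 (visit(G)): cur=G back=1 fwd=0
After 2 (back): cur=HOME back=0 fwd=1
After 3 (forward): cur=G back=1 fwd=0
After 4 (back): cur=HOME back=0 fwd=1
After 5 (visit(L)): cur=L back=1 fwd=0
After 6 (visit(F)): cur=F back=2 fwd=0

F 2 0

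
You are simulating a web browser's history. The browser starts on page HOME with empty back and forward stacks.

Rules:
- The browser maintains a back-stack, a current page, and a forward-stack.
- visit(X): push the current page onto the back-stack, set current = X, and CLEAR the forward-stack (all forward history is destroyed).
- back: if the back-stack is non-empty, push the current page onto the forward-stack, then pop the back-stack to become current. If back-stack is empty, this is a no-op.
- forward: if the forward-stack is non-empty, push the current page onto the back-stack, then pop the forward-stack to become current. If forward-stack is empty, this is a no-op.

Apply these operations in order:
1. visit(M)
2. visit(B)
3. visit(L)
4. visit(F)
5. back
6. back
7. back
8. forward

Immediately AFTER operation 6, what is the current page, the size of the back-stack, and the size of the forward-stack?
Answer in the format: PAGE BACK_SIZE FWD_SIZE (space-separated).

After 1 (visit(M)): cur=M back=1 fwd=0
After 2 (visit(B)): cur=B back=2 fwd=0
After 3 (visit(L)): cur=L back=3 fwd=0
After 4 (visit(F)): cur=F back=4 fwd=0
After 5 (back): cur=L back=3 fwd=1
After 6 (back): cur=B back=2 fwd=2

B 2 2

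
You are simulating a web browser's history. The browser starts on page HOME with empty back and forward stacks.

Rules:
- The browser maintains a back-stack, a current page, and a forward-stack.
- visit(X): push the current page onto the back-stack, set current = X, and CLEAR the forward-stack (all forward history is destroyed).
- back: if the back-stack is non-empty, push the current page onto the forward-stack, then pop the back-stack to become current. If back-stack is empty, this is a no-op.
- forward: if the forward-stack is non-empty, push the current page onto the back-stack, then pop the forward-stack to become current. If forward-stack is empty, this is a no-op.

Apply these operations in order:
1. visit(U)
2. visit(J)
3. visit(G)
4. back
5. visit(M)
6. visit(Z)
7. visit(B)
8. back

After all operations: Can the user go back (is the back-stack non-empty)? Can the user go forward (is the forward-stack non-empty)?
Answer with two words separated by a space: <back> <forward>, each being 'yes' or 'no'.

Answer: yes yes

Derivation:
After 1 (visit(U)): cur=U back=1 fwd=0
After 2 (visit(J)): cur=J back=2 fwd=0
After 3 (visit(G)): cur=G back=3 fwd=0
After 4 (back): cur=J back=2 fwd=1
After 5 (visit(M)): cur=M back=3 fwd=0
After 6 (visit(Z)): cur=Z back=4 fwd=0
After 7 (visit(B)): cur=B back=5 fwd=0
After 8 (back): cur=Z back=4 fwd=1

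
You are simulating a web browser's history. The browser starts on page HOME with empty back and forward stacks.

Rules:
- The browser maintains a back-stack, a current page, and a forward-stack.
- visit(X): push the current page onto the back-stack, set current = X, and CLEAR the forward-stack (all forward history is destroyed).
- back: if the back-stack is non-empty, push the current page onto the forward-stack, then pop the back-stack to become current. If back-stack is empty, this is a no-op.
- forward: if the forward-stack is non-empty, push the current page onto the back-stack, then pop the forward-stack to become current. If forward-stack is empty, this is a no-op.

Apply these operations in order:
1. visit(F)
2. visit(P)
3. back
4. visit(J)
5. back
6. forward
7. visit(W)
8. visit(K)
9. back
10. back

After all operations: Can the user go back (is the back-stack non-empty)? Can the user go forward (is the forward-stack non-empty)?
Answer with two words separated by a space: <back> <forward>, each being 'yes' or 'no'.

After 1 (visit(F)): cur=F back=1 fwd=0
After 2 (visit(P)): cur=P back=2 fwd=0
After 3 (back): cur=F back=1 fwd=1
After 4 (visit(J)): cur=J back=2 fwd=0
After 5 (back): cur=F back=1 fwd=1
After 6 (forward): cur=J back=2 fwd=0
After 7 (visit(W)): cur=W back=3 fwd=0
After 8 (visit(K)): cur=K back=4 fwd=0
After 9 (back): cur=W back=3 fwd=1
After 10 (back): cur=J back=2 fwd=2

Answer: yes yes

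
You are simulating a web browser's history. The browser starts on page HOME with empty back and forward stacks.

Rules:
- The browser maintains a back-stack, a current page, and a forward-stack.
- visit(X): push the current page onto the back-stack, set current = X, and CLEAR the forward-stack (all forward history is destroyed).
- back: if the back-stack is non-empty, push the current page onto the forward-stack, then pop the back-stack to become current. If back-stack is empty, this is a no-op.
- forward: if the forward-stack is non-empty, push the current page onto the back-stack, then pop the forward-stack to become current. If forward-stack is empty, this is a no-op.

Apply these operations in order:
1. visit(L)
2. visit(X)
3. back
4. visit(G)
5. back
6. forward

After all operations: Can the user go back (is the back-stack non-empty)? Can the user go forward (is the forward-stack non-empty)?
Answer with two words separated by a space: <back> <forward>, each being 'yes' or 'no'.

Answer: yes no

Derivation:
After 1 (visit(L)): cur=L back=1 fwd=0
After 2 (visit(X)): cur=X back=2 fwd=0
After 3 (back): cur=L back=1 fwd=1
After 4 (visit(G)): cur=G back=2 fwd=0
After 5 (back): cur=L back=1 fwd=1
After 6 (forward): cur=G back=2 fwd=0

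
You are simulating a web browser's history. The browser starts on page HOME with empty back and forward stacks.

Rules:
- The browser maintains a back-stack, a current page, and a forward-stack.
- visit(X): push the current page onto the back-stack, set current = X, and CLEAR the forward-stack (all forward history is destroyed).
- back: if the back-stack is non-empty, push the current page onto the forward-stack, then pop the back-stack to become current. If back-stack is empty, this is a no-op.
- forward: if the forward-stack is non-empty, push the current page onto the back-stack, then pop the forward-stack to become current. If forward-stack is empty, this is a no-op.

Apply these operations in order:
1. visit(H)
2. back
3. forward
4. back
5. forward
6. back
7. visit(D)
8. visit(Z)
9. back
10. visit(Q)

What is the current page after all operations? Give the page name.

Answer: Q

Derivation:
After 1 (visit(H)): cur=H back=1 fwd=0
After 2 (back): cur=HOME back=0 fwd=1
After 3 (forward): cur=H back=1 fwd=0
After 4 (back): cur=HOME back=0 fwd=1
After 5 (forward): cur=H back=1 fwd=0
After 6 (back): cur=HOME back=0 fwd=1
After 7 (visit(D)): cur=D back=1 fwd=0
After 8 (visit(Z)): cur=Z back=2 fwd=0
After 9 (back): cur=D back=1 fwd=1
After 10 (visit(Q)): cur=Q back=2 fwd=0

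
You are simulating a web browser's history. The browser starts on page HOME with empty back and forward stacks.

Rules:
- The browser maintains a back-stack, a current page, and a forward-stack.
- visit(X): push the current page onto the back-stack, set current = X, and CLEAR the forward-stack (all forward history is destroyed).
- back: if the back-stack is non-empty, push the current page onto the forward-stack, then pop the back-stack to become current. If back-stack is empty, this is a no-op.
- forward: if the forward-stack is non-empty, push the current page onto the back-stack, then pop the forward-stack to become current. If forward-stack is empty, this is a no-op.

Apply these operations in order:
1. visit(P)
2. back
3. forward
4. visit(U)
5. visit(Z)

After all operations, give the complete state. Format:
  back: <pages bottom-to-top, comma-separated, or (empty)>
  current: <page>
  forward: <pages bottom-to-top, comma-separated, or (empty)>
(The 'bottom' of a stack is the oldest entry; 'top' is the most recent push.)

Answer: back: HOME,P,U
current: Z
forward: (empty)

Derivation:
After 1 (visit(P)): cur=P back=1 fwd=0
After 2 (back): cur=HOME back=0 fwd=1
After 3 (forward): cur=P back=1 fwd=0
After 4 (visit(U)): cur=U back=2 fwd=0
After 5 (visit(Z)): cur=Z back=3 fwd=0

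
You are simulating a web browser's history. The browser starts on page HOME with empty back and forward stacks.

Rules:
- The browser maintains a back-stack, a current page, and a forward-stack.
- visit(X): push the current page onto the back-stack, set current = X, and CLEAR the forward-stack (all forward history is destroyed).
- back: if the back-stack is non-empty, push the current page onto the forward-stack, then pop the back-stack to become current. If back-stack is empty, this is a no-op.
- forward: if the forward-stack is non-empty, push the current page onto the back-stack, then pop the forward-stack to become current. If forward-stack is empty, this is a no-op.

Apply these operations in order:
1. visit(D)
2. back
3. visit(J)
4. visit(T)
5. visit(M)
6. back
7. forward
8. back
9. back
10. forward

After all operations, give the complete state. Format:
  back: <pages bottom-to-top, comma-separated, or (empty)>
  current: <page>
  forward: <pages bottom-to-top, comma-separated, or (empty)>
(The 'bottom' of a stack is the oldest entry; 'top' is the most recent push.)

After 1 (visit(D)): cur=D back=1 fwd=0
After 2 (back): cur=HOME back=0 fwd=1
After 3 (visit(J)): cur=J back=1 fwd=0
After 4 (visit(T)): cur=T back=2 fwd=0
After 5 (visit(M)): cur=M back=3 fwd=0
After 6 (back): cur=T back=2 fwd=1
After 7 (forward): cur=M back=3 fwd=0
After 8 (back): cur=T back=2 fwd=1
After 9 (back): cur=J back=1 fwd=2
After 10 (forward): cur=T back=2 fwd=1

Answer: back: HOME,J
current: T
forward: M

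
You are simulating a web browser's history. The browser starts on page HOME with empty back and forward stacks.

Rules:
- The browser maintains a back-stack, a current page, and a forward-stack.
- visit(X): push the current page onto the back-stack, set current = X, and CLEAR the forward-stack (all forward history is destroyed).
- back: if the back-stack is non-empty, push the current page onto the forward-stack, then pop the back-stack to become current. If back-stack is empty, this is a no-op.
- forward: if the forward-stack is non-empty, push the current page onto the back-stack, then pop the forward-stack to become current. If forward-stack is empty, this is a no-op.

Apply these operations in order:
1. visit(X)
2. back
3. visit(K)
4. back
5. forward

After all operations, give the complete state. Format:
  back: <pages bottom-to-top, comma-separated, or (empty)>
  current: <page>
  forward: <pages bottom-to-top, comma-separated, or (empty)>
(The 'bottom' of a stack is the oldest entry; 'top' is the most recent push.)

After 1 (visit(X)): cur=X back=1 fwd=0
After 2 (back): cur=HOME back=0 fwd=1
After 3 (visit(K)): cur=K back=1 fwd=0
After 4 (back): cur=HOME back=0 fwd=1
After 5 (forward): cur=K back=1 fwd=0

Answer: back: HOME
current: K
forward: (empty)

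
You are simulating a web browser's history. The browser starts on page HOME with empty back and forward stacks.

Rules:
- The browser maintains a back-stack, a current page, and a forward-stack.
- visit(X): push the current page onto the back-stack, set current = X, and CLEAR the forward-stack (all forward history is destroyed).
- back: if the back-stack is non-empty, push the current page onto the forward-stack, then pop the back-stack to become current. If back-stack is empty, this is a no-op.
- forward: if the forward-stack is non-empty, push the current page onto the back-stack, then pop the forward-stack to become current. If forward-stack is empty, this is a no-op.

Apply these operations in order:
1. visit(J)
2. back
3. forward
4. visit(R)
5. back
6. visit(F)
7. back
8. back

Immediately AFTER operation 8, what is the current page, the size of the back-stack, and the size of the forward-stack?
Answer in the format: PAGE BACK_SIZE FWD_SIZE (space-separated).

After 1 (visit(J)): cur=J back=1 fwd=0
After 2 (back): cur=HOME back=0 fwd=1
After 3 (forward): cur=J back=1 fwd=0
After 4 (visit(R)): cur=R back=2 fwd=0
After 5 (back): cur=J back=1 fwd=1
After 6 (visit(F)): cur=F back=2 fwd=0
After 7 (back): cur=J back=1 fwd=1
After 8 (back): cur=HOME back=0 fwd=2

HOME 0 2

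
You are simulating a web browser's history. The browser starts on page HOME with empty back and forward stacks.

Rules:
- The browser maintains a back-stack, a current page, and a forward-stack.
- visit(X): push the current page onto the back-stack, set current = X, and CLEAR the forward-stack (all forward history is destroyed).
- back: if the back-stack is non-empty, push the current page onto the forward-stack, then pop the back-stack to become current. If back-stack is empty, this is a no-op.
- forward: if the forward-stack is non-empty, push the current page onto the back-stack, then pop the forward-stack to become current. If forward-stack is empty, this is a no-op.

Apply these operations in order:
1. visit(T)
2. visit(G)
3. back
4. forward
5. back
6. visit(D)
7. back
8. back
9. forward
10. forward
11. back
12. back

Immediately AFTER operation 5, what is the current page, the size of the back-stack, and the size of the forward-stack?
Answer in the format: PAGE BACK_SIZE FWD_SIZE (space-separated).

After 1 (visit(T)): cur=T back=1 fwd=0
After 2 (visit(G)): cur=G back=2 fwd=0
After 3 (back): cur=T back=1 fwd=1
After 4 (forward): cur=G back=2 fwd=0
After 5 (back): cur=T back=1 fwd=1

T 1 1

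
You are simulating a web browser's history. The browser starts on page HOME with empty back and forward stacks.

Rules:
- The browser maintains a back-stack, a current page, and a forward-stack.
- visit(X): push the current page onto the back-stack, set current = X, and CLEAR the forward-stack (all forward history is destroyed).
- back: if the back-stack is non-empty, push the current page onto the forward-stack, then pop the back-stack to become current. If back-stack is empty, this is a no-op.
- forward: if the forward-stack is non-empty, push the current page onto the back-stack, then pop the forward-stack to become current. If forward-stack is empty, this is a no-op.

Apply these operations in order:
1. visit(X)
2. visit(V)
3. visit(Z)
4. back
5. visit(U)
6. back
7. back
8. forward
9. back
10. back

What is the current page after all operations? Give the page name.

Answer: HOME

Derivation:
After 1 (visit(X)): cur=X back=1 fwd=0
After 2 (visit(V)): cur=V back=2 fwd=0
After 3 (visit(Z)): cur=Z back=3 fwd=0
After 4 (back): cur=V back=2 fwd=1
After 5 (visit(U)): cur=U back=3 fwd=0
After 6 (back): cur=V back=2 fwd=1
After 7 (back): cur=X back=1 fwd=2
After 8 (forward): cur=V back=2 fwd=1
After 9 (back): cur=X back=1 fwd=2
After 10 (back): cur=HOME back=0 fwd=3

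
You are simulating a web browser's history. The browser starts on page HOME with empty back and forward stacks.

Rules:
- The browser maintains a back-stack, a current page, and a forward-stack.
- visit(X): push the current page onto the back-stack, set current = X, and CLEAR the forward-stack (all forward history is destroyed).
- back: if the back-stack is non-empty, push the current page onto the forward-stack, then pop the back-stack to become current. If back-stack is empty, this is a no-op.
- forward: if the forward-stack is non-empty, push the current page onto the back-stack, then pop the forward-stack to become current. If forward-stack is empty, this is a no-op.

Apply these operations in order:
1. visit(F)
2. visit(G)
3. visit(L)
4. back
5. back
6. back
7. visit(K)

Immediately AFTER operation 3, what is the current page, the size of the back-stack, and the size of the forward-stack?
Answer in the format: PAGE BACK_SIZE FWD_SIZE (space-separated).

After 1 (visit(F)): cur=F back=1 fwd=0
After 2 (visit(G)): cur=G back=2 fwd=0
After 3 (visit(L)): cur=L back=3 fwd=0

L 3 0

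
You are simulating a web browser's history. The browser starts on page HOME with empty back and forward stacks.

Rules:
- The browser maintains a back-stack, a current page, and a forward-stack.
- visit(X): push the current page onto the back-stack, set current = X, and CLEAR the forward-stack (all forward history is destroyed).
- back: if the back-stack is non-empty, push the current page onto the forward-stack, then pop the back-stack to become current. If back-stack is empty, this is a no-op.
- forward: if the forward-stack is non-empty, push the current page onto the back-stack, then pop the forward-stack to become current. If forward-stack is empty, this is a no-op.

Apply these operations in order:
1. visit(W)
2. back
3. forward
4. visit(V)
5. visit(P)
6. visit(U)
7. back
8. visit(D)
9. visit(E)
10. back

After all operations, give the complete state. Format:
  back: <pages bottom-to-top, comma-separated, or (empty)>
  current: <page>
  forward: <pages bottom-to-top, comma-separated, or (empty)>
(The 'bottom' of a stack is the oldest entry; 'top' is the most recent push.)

After 1 (visit(W)): cur=W back=1 fwd=0
After 2 (back): cur=HOME back=0 fwd=1
After 3 (forward): cur=W back=1 fwd=0
After 4 (visit(V)): cur=V back=2 fwd=0
After 5 (visit(P)): cur=P back=3 fwd=0
After 6 (visit(U)): cur=U back=4 fwd=0
After 7 (back): cur=P back=3 fwd=1
After 8 (visit(D)): cur=D back=4 fwd=0
After 9 (visit(E)): cur=E back=5 fwd=0
After 10 (back): cur=D back=4 fwd=1

Answer: back: HOME,W,V,P
current: D
forward: E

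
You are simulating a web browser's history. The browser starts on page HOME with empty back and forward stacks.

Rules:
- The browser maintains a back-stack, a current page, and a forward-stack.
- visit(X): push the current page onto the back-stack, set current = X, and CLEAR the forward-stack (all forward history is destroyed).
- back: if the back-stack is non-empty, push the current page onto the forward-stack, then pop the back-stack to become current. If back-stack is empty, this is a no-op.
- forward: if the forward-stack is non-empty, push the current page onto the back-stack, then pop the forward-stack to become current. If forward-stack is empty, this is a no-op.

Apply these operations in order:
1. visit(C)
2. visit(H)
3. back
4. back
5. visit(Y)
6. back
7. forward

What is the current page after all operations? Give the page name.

Answer: Y

Derivation:
After 1 (visit(C)): cur=C back=1 fwd=0
After 2 (visit(H)): cur=H back=2 fwd=0
After 3 (back): cur=C back=1 fwd=1
After 4 (back): cur=HOME back=0 fwd=2
After 5 (visit(Y)): cur=Y back=1 fwd=0
After 6 (back): cur=HOME back=0 fwd=1
After 7 (forward): cur=Y back=1 fwd=0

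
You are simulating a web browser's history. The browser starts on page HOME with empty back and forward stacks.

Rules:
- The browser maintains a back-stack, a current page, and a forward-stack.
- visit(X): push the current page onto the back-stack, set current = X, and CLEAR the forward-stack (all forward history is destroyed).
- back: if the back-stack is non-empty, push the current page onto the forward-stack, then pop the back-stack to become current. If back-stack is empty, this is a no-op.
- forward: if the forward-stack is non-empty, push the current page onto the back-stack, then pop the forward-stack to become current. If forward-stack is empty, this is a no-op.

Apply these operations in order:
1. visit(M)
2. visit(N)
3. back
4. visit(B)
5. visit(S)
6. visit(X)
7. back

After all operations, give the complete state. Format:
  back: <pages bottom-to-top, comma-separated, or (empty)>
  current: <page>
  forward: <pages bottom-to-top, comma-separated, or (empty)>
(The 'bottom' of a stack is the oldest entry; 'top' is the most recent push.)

After 1 (visit(M)): cur=M back=1 fwd=0
After 2 (visit(N)): cur=N back=2 fwd=0
After 3 (back): cur=M back=1 fwd=1
After 4 (visit(B)): cur=B back=2 fwd=0
After 5 (visit(S)): cur=S back=3 fwd=0
After 6 (visit(X)): cur=X back=4 fwd=0
After 7 (back): cur=S back=3 fwd=1

Answer: back: HOME,M,B
current: S
forward: X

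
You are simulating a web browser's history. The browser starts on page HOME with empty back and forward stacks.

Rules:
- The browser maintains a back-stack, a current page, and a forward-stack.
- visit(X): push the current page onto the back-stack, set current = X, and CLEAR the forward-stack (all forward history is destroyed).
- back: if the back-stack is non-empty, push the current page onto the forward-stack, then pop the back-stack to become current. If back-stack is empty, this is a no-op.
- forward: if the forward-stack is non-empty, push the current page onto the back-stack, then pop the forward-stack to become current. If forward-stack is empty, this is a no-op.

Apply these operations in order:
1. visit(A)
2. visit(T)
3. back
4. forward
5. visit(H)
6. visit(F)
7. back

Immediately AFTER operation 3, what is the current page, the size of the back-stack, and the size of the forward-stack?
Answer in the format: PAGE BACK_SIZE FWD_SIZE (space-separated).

After 1 (visit(A)): cur=A back=1 fwd=0
After 2 (visit(T)): cur=T back=2 fwd=0
After 3 (back): cur=A back=1 fwd=1

A 1 1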